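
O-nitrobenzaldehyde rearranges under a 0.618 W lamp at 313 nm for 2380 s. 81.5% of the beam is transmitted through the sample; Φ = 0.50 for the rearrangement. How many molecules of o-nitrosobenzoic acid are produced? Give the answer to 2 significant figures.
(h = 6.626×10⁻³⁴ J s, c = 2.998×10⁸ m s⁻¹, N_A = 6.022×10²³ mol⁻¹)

2.1×10²⁰ molecules

Photon energy at 313 nm: hc/λ = (6.626×10⁻³⁴)(2.998×10⁸)/(313×10⁻⁹) = 6.347×10⁻¹⁹ J.
Energy delivered: (0.618 W)(2380 s) = 1471 J.
Photons incident: 1471 / 6.347×10⁻¹⁹ = 2.318×10²¹, i.e. 2.318×10²¹/6.022×10²³ = 0.003849 mol.
Fraction absorbed: 1 − 81.5/100 = 0.1850.
Photons absorbed: 0.1850 × 0.003849 = 7.121×10⁻⁴ mol.
Product: Φ × n_abs = 0.50 × 7.121×10⁻⁴ = 3.561×10⁻⁴ mol.
As a count: 3.561×10⁻⁴ × 6.022×10²³ = 2.1×10²⁰.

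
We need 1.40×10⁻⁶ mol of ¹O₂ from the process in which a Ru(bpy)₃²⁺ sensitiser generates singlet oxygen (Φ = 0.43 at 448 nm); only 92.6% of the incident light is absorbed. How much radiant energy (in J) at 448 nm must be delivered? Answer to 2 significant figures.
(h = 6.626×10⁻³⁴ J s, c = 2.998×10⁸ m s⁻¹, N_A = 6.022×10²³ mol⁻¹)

0.94 J

Photons that must be absorbed: 1.40×10⁻⁶ / 0.43 = 3.256×10⁻⁶ mol.
Incident photons needed: 3.256×10⁻⁶ / 0.926 = 3.516×10⁻⁶ mol.
Photon energy: hc/λ = 4.434×10⁻¹⁹ J; per mole, 2.670×10⁵ J mol⁻¹.
Energy required: 3.516×10⁻⁶ × 2.670×10⁵ = 0.94 J.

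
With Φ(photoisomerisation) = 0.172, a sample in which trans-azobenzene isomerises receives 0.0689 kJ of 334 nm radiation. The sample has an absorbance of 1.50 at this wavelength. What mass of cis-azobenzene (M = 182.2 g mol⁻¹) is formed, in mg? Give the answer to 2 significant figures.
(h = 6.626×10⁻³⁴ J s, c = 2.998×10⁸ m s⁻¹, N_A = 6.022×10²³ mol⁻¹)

5.8 mg

Photon energy at 334 nm: hc/λ = (6.626×10⁻³⁴)(2.998×10⁸)/(334×10⁻⁹) = 5.948×10⁻¹⁹ J.
Incident energy: 0.0689 kJ = 68.9 J.
Photons incident: 68.9 / 5.948×10⁻¹⁹ = 1.158×10²⁰, i.e. 1.158×10²⁰/6.022×10²³ = 1.923×10⁻⁴ mol.
Fraction absorbed: 1 − 10^(−1.50) = 0.9684.
Photons absorbed: 0.9684 × 1.923×10⁻⁴ = 1.862×10⁻⁴ mol.
Product: Φ × n_abs = 0.172 × 1.862×10⁻⁴ = 3.203×10⁻⁵ mol.
Mass: 3.203×10⁻⁵ × 182.2 = 0.005836 g = 5.8 mg.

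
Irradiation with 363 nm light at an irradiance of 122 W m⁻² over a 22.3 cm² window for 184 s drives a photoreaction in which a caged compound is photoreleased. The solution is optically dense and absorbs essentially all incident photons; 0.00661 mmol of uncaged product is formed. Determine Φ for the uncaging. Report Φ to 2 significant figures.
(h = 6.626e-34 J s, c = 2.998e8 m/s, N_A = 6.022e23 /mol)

Φ = 0.044

Product: 0.00661 mmol = 6.61e-6 mol.
Photon energy at 363 nm: hc/λ = (6.626e-34)(2.998e8)/(363e-9) = 5.472e-19 J.
Energy delivered: (122 W m⁻²)(22.3e-4 m²)(184 s) = 50.06 J.
Photons incident: 50.06 / 5.472e-19 = 9.148e19, i.e. 9.148e19/6.022e23 = 1.519e-4 mol.
Φ = 6.61e-6 mol / 1.519e-4 mol photons = 0.044.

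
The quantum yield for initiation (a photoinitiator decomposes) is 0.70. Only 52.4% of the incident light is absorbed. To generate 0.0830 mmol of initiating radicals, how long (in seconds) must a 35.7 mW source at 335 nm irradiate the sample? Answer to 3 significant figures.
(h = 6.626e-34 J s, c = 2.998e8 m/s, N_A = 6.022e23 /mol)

Product: 0.0830 mmol = 8.30e-5 mol.
Photons that must be absorbed: 8.30e-5 / 0.70 = 1.186e-4 mol.
Incident photons needed: 1.186e-4 / 0.524 = 2.263e-4 mol.
Photon energy: hc/λ = 5.930e-19 J; per mole, 3.571e5 J mol⁻¹.
Energy required: 2.263e-4 × 3.571e5 = 80.81 J.
Time: 80.81 J / 0.0357 W = 2260 s.

t ≈ 2260 s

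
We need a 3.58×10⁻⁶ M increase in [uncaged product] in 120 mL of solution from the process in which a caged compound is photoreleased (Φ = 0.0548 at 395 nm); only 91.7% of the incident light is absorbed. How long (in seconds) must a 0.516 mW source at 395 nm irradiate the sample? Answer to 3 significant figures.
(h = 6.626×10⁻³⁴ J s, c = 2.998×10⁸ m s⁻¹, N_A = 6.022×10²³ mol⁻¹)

Product: (3.58×10⁻⁶ M)(0.12 L) = 4.296×10⁻⁷ mol.
Photons that must be absorbed: 4.296×10⁻⁷ / 0.0548 = 7.839×10⁻⁶ mol.
Incident photons needed: 7.839×10⁻⁶ / 0.917 = 8.549×10⁻⁶ mol.
Photon energy: hc/λ = 5.029×10⁻¹⁹ J; per mole, 3.028×10⁵ J mol⁻¹.
Energy required: 8.549×10⁻⁶ × 3.028×10⁵ = 2.589 J.
Time: 2.589 J / 0.000516 W = 5020 s.

t ≈ 5020 s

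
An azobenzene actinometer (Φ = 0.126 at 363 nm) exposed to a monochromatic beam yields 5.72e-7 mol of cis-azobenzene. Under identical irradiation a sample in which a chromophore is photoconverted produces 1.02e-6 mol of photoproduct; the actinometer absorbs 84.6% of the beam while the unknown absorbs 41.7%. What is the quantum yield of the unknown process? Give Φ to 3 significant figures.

Photons absorbed by the actinometer: 5.72e-7 / 0.126 = 4.540e-6 mol.
Incident flux: 4.540e-6 / 0.846 = 5.366e-6 einstein.
Absorbed by unknown: 0.417 × 5.366e-6 = 2.238e-6 mol.
Φ(unknown) = 1.02e-6 / 2.238e-6 = 0.456.

Φ = 0.456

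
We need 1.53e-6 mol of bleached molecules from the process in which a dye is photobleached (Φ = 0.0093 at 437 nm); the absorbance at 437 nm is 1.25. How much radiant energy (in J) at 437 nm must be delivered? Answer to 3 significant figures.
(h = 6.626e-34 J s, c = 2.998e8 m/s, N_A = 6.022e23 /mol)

47.7 J

Photons that must be absorbed: 1.53e-6 / 0.0093 = 1.645e-4 mol.
Fraction absorbed: 1 − 10^(−1.25) = 0.9438.
Incident photons needed: 1.645e-4 / 0.9438 = 1.743e-4 mol.
Photon energy: hc/λ = 4.546e-19 J; per mole, 2.738e5 J mol⁻¹.
Energy required: 1.743e-4 × 2.738e5 = 47.7 J.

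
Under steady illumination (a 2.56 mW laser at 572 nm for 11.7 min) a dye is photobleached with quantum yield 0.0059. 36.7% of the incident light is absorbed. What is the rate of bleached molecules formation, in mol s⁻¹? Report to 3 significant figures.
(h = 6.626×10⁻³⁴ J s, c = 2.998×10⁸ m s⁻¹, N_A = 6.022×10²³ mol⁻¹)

Photon energy at 572 nm: hc/λ = (6.626×10⁻³⁴)(2.998×10⁸)/(572×10⁻⁹) = 3.473×10⁻¹⁹ J.
Energy delivered: (2.56 mW)(702 s) = 1.797 J.
Photons incident: 1.797 / 3.473×10⁻¹⁹ = 5.174×10¹⁸, i.e. 5.174×10¹⁸/6.022×10²³ = 8.592×10⁻⁶ mol.
Photons absorbed: 0.367 × 8.592×10⁻⁶ = 3.153×10⁻⁶ mol.
Product formed: 0.0059 × 3.153×10⁻⁶ = 1.860×10⁻⁸ mol.
Rate: 1.860×10⁻⁸ / 702 s = 2.65×10⁻¹¹ mol s⁻¹.

2.65×10⁻¹¹ mol s⁻¹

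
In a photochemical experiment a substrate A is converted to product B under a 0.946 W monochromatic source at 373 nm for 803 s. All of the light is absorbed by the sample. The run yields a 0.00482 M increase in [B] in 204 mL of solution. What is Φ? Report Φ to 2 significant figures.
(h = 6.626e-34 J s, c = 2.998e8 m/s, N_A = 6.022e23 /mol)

Product: (0.00482 M)(0.204 L) = 9.833e-4 mol.
Photon energy at 373 nm: hc/λ = (6.626e-34)(2.998e8)/(373e-9) = 5.326e-19 J.
Energy delivered: (0.946 W)(803 s) = 759.6 J.
Photons incident: 759.6 / 5.326e-19 = 1.426e21, i.e. 1.426e21/6.022e23 = 0.002368 mol.
Φ = 9.833e-4 mol / 0.002368 mol photons = 0.42.

Φ = 0.42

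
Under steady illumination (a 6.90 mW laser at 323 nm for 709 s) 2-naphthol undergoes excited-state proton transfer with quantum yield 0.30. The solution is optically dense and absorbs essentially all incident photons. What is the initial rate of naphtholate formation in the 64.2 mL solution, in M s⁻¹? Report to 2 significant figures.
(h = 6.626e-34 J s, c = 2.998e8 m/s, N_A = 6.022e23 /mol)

Photon energy at 323 nm: hc/λ = (6.626e-34)(2.998e8)/(323e-9) = 6.150e-19 J.
Energy delivered: (6.90 mW)(709 s) = 4.892 J.
Photons incident: 4.892 / 6.150e-19 = 7.954e18, i.e. 7.954e18/6.022e23 = 1.321e-5 mol.
Product formed: 0.30 × 1.321e-5 = 3.963e-6 mol.
Rate: 3.963e-6 mol / (709 s × 0.0642 L) = 8.7e-8 M s⁻¹.

8.7e-8 M s⁻¹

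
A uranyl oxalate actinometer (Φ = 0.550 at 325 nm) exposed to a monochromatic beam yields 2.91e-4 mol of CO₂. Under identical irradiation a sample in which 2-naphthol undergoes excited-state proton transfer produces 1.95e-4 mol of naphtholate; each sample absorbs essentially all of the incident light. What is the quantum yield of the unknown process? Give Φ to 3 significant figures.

Photons absorbed by the actinometer: 2.91e-4 / 0.550 = 5.291e-4 mol.
Φ(unknown) = 1.95e-4 / 5.291e-4 = 0.369.

Φ = 0.369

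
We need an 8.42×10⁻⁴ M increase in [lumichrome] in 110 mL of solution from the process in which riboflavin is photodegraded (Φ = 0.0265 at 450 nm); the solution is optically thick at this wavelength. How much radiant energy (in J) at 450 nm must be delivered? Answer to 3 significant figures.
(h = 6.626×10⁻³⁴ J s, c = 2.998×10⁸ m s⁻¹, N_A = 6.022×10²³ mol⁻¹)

Product: (8.42×10⁻⁴ M)(0.11 L) = 9.262×10⁻⁵ mol.
Photons that must be absorbed: 9.262×10⁻⁵ / 0.0265 = 0.003495 mol.
Photon energy: hc/λ = 4.414×10⁻¹⁹ J; per mole, 2.658×10⁵ J mol⁻¹.
Energy required: 0.003495 × 2.658×10⁵ = 929 J.

929 J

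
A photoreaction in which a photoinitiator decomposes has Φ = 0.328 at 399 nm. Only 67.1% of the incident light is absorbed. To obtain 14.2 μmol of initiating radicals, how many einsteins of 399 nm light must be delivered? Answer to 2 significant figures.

Product: 14.2 μmol = 1.42e-5 mol.
Photons that must be absorbed: 1.42e-5 / 0.328 = 4.329e-5 mol.
Incident photons needed: 4.329e-5 / 0.671 = 6.452e-5 mol.

6.5e-5 einstein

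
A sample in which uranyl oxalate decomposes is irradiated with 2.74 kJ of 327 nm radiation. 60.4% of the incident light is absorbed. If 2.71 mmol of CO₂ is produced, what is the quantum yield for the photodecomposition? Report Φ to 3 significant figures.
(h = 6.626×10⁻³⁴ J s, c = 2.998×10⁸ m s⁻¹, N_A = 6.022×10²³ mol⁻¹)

Product: 2.71 mmol = 0.00271 mol.
Photon energy at 327 nm: hc/λ = (6.626×10⁻³⁴)(2.998×10⁸)/(327×10⁻⁹) = 6.075×10⁻¹⁹ J.
Incident energy: 2.74 kJ = 2740 J.
Photons incident: 2740 / 6.075×10⁻¹⁹ = 4.510×10²¹, i.e. 4.510×10²¹/6.022×10²³ = 0.007489 mol.
Photons absorbed: 0.604 × 0.007489 = 0.004523 mol.
Φ = 0.00271 mol / 0.004523 mol photons = 0.599.

Φ = 0.599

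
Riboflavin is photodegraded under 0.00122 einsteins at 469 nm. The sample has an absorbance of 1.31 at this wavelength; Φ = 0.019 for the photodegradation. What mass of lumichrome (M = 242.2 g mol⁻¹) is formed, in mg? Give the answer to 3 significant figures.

5.34 mg

Fraction absorbed: 1 − 10^(−1.31) = 0.9510.
Photons absorbed: 0.9510 × 0.00122 = 0.001160 mol.
Product: Φ × n_abs = 0.019 × 0.001160 = 2.204e-5 mol.
Mass: 2.204e-5 × 242.2 = 0.005338 g = 5.34 mg.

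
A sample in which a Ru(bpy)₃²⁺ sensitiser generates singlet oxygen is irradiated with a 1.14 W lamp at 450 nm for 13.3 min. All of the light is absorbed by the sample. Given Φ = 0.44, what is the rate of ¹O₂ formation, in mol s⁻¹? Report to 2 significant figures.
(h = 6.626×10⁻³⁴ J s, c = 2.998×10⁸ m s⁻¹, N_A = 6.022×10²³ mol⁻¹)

Photon energy at 450 nm: hc/λ = (6.626×10⁻³⁴)(2.998×10⁸)/(450×10⁻⁹) = 4.414×10⁻¹⁹ J.
Energy delivered: (1.14 W)(798 s) = 909.7 J.
Photons incident: 909.7 / 4.414×10⁻¹⁹ = 2.061×10²¹, i.e. 2.061×10²¹/6.022×10²³ = 0.003422 mol.
Product formed: 0.44 × 0.003422 = 0.001506 mol.
Rate: 0.001506 / 798 s = 1.9×10⁻⁶ mol s⁻¹.

1.9×10⁻⁶ mol s⁻¹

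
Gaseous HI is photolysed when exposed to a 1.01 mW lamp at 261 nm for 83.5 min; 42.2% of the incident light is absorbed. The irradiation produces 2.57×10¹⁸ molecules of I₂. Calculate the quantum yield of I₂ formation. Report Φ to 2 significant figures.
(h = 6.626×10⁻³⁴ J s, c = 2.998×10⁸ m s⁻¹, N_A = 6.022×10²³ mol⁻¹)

Product: 2.57×10¹⁸ / 6.022×10²³ = 4.268×10⁻⁶ mol.
Photon energy at 261 nm: hc/λ = (6.626×10⁻³⁴)(2.998×10⁸)/(261×10⁻⁹) = 7.611×10⁻¹⁹ J.
Energy delivered: (1.01 mW)(5010 s) = 5.060 J.
Photons incident: 5.060 / 7.611×10⁻¹⁹ = 6.648×10¹⁸, i.e. 6.648×10¹⁸/6.022×10²³ = 1.104×10⁻⁵ mol.
Photons absorbed: 0.422 × 1.104×10⁻⁵ = 4.659×10⁻⁶ mol.
Φ = 4.268×10⁻⁶ mol / 4.659×10⁻⁶ mol photons = 0.92.

Φ = 0.92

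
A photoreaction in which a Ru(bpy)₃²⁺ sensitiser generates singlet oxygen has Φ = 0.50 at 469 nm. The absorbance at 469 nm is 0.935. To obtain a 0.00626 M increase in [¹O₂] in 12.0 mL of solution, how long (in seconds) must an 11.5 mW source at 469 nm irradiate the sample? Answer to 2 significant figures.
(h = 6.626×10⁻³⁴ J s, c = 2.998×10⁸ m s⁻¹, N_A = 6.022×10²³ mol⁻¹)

Product: (0.00626 M)(0.012 L) = 7.512×10⁻⁵ mol.
Photons that must be absorbed: 7.512×10⁻⁵ / 0.50 = 1.502×10⁻⁴ mol.
Fraction absorbed: 1 − 10^(−0.935) = 0.8839.
Incident photons needed: 1.502×10⁻⁴ / 0.8839 = 1.699×10⁻⁴ mol.
Photon energy: hc/λ = 4.236×10⁻¹⁹ J; per mole, 2.551×10⁵ J mol⁻¹.
Energy required: 1.699×10⁻⁴ × 2.551×10⁵ = 43.34 J.
Time: 43.34 J / 0.0115 W = 3800 s.

t ≈ 3800 s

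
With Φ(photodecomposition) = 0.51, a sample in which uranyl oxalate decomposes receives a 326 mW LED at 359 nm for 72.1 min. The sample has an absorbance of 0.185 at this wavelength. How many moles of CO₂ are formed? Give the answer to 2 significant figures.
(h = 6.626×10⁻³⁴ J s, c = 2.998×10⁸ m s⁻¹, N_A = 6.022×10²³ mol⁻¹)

Photon energy at 359 nm: hc/λ = (6.626×10⁻³⁴)(2.998×10⁸)/(359×10⁻⁹) = 5.533×10⁻¹⁹ J.
Energy delivered: (326 mW)(4326 s) = 1410 J.
Photons incident: 1410 / 5.533×10⁻¹⁹ = 2.548×10²¹, i.e. 2.548×10²¹/6.022×10²³ = 0.004231 mol.
Fraction absorbed: 1 − 10^(−0.185) = 0.3469.
Photons absorbed: 0.3469 × 0.004231 = 0.001468 mol.
Product: Φ × n_abs = 0.51 × 0.001468 = 7.487×10⁻⁴ mol.

7.5×10⁻⁴ mol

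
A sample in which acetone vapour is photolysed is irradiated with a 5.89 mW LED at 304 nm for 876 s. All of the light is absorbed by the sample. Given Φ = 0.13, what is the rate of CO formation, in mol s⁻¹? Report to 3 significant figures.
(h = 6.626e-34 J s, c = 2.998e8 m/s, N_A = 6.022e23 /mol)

Photon energy at 304 nm: hc/λ = (6.626e-34)(2.998e8)/(304e-9) = 6.534e-19 J.
Energy delivered: (5.89 mW)(876 s) = 5.160 J.
Photons incident: 5.160 / 6.534e-19 = 7.897e18, i.e. 7.897e18/6.022e23 = 1.311e-5 mol.
Product formed: 0.13 × 1.311e-5 = 1.704e-6 mol.
Rate: 1.704e-6 / 876 s = 1.95e-9 mol s⁻¹.

1.95e-9 mol s⁻¹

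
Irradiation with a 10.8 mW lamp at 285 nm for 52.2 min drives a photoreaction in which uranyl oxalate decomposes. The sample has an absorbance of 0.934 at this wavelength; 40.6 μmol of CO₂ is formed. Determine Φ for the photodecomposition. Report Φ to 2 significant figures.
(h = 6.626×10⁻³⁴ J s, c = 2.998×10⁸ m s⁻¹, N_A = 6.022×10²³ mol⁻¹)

Φ = 0.57

Product: 40.6 μmol = 4.06×10⁻⁵ mol.
Photon energy at 285 nm: hc/λ = (6.626×10⁻³⁴)(2.998×10⁸)/(285×10⁻⁹) = 6.970×10⁻¹⁹ J.
Energy delivered: (10.8 mW)(3132 s) = 33.83 J.
Photons incident: 33.83 / 6.970×10⁻¹⁹ = 4.854×10¹⁹, i.e. 4.854×10¹⁹/6.022×10²³ = 8.060×10⁻⁵ mol.
Fraction absorbed: 1 − 10^(−0.934) = 0.8836.
Photons absorbed: 0.8836 × 8.060×10⁻⁵ = 7.122×10⁻⁵ mol.
Φ = 4.06×10⁻⁵ mol / 7.122×10⁻⁵ mol photons = 0.57.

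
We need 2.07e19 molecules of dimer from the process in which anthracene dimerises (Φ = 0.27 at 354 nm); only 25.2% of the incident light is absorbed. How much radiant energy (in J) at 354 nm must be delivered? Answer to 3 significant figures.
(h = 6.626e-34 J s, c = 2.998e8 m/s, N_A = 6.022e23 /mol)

171 J

Product: 2.07e19 / 6.022e23 = 3.437e-5 mol.
Photons that must be absorbed: 3.437e-5 / 0.27 = 1.273e-4 mol.
Incident photons needed: 1.273e-4 / 0.252 = 5.052e-4 mol.
Photon energy: hc/λ = 5.612e-19 J; per mole, 3.380e5 J mol⁻¹.
Energy required: 5.052e-4 × 3.380e5 = 171 J.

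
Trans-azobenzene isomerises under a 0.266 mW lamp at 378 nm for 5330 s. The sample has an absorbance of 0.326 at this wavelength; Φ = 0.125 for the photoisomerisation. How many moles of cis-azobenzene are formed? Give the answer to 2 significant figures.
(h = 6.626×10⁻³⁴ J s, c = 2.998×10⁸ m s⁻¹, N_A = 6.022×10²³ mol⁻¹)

3.0×10⁻⁷ mol

Photon energy at 378 nm: hc/λ = (6.626×10⁻³⁴)(2.998×10⁸)/(378×10⁻⁹) = 5.255×10⁻¹⁹ J.
Energy delivered: (0.266 mW)(5330 s) = 1.418 J.
Photons incident: 1.418 / 5.255×10⁻¹⁹ = 2.698×10¹⁸, i.e. 2.698×10¹⁸/6.022×10²³ = 4.480×10⁻⁶ mol.
Fraction absorbed: 1 − 10^(−0.326) = 0.5279.
Photons absorbed: 0.5279 × 4.480×10⁻⁶ = 2.365×10⁻⁶ mol.
Product: Φ × n_abs = 0.125 × 2.365×10⁻⁶ = 2.956×10⁻⁷ mol.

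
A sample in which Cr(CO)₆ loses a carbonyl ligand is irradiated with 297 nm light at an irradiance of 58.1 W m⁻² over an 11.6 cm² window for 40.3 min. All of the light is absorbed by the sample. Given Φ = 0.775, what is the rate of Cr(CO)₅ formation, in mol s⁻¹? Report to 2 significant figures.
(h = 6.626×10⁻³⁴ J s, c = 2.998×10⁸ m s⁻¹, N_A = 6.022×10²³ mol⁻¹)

Photon energy at 297 nm: hc/λ = (6.626×10⁻³⁴)(2.998×10⁸)/(297×10⁻⁹) = 6.688×10⁻¹⁹ J.
Energy delivered: (58.1 W m⁻²)(11.6×10⁻⁴ m²)(2418 s) = 163.0 J.
Photons incident: 163.0 / 6.688×10⁻¹⁹ = 2.437×10²⁰, i.e. 2.437×10²⁰/6.022×10²³ = 4.047×10⁻⁴ mol.
Product formed: 0.775 × 4.047×10⁻⁴ = 3.136×10⁻⁴ mol.
Rate: 3.136×10⁻⁴ / 2418 s = 1.3×10⁻⁷ mol s⁻¹.

1.3×10⁻⁷ mol s⁻¹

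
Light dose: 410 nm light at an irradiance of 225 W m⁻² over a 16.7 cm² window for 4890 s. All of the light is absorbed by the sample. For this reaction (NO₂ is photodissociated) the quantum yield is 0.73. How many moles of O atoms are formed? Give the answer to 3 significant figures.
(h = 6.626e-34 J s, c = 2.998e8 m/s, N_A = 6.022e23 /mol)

Photon energy at 410 nm: hc/λ = (6.626e-34)(2.998e8)/(410e-9) = 4.845e-19 J.
Energy delivered: (225 W m⁻²)(16.7e-4 m²)(4890 s) = 1837 J.
Photons incident: 1837 / 4.845e-19 = 3.792e21, i.e. 3.792e21/6.022e23 = 0.006297 mol.
Product: Φ × n_abs = 0.73 × 0.006297 = 0.004597 mol.

0.00460 mol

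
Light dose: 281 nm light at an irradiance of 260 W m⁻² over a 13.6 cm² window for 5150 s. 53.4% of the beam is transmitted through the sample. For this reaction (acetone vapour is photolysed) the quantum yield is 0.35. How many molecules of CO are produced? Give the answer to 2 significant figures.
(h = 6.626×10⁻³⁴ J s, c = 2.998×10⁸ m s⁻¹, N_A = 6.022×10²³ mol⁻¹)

Photon energy at 281 nm: hc/λ = (6.626×10⁻³⁴)(2.998×10⁸)/(281×10⁻⁹) = 7.069×10⁻¹⁹ J.
Energy delivered: (260 W m⁻²)(13.6×10⁻⁴ m²)(5150 s) = 1821 J.
Photons incident: 1821 / 7.069×10⁻¹⁹ = 2.576×10²¹, i.e. 2.576×10²¹/6.022×10²³ = 0.004278 mol.
Fraction absorbed: 1 − 53.4/100 = 0.4660.
Photons absorbed: 0.4660 × 0.004278 = 0.001994 mol.
Product: Φ × n_abs = 0.35 × 0.001994 = 6.979×10⁻⁴ mol.
As a count: 6.979×10⁻⁴ × 6.022×10²³ = 4.2×10²⁰.

4.2×10²⁰ molecules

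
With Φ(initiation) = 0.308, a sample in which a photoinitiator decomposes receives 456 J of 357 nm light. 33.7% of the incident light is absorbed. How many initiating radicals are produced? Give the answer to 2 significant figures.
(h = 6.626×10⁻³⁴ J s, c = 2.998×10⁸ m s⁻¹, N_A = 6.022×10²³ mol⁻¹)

8.5×10¹⁹ initiating radicals

Photon energy at 357 nm: hc/λ = (6.626×10⁻³⁴)(2.998×10⁸)/(357×10⁻⁹) = 5.564×10⁻¹⁹ J.
Photons incident: 456 / 5.564×10⁻¹⁹ = 8.196×10²⁰, i.e. 8.196×10²⁰/6.022×10²³ = 0.001361 mol.
Photons absorbed: 0.337 × 0.001361 = 4.587×10⁻⁴ mol.
Product: Φ × n_abs = 0.308 × 4.587×10⁻⁴ = 1.413×10⁻⁴ mol.
As a count: 1.413×10⁻⁴ × 6.022×10²³ = 8.5×10¹⁹.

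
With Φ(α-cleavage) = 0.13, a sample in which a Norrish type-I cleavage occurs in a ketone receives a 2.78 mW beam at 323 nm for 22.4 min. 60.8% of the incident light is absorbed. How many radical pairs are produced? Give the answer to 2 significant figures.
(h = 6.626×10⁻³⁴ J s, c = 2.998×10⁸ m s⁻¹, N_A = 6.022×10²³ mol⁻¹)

4.8×10¹⁷ radical pairs

Photon energy at 323 nm: hc/λ = (6.626×10⁻³⁴)(2.998×10⁸)/(323×10⁻⁹) = 6.150×10⁻¹⁹ J.
Energy delivered: (2.78 mW)(1344 s) = 3.736 J.
Photons incident: 3.736 / 6.150×10⁻¹⁹ = 6.075×10¹⁸, i.e. 6.075×10¹⁸/6.022×10²³ = 1.009×10⁻⁵ mol.
Photons absorbed: 0.608 × 1.009×10⁻⁵ = 6.135×10⁻⁶ mol.
Product: Φ × n_abs = 0.13 × 6.135×10⁻⁶ = 7.976×10⁻⁷ mol.
As a count: 7.976×10⁻⁷ × 6.022×10²³ = 4.8×10¹⁷.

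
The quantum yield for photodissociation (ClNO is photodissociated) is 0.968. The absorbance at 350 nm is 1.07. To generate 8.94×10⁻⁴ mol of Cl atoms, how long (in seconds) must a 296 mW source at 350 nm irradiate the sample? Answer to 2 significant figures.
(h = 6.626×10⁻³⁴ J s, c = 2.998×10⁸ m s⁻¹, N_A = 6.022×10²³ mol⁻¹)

t ≈ 1200 s

Photons that must be absorbed: 8.94×10⁻⁴ / 0.968 = 9.236×10⁻⁴ mol.
Fraction absorbed: 1 − 10^(−1.07) = 0.9149.
Incident photons needed: 9.236×10⁻⁴ / 0.9149 = 0.001010 mol.
Photon energy: hc/λ = 5.676×10⁻¹⁹ J; per mole, 3.418×10⁵ J mol⁻¹.
Energy required: 0.001010 × 3.418×10⁵ = 345.2 J.
Time: 345.2 J / 0.296 W = 1200 s.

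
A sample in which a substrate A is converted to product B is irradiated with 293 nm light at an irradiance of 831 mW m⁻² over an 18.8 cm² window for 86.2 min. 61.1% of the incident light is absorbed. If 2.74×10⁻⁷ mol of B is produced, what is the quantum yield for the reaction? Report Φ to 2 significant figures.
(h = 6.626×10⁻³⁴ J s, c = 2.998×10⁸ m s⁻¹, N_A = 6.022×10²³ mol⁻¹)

Photon energy at 293 nm: hc/λ = (6.626×10⁻³⁴)(2.998×10⁸)/(293×10⁻⁹) = 6.780×10⁻¹⁹ J.
Energy delivered: (831 mW m⁻²)(18.8×10⁻⁴ m²)(5172 s) = 8.080 J.
Photons incident: 8.080 / 6.780×10⁻¹⁹ = 1.192×10¹⁹, i.e. 1.192×10¹⁹/6.022×10²³ = 1.979×10⁻⁵ mol.
Photons absorbed: 0.611 × 1.979×10⁻⁵ = 1.209×10⁻⁵ mol.
Φ = 2.74×10⁻⁷ mol / 1.209×10⁻⁵ mol photons = 0.023.

Φ = 0.023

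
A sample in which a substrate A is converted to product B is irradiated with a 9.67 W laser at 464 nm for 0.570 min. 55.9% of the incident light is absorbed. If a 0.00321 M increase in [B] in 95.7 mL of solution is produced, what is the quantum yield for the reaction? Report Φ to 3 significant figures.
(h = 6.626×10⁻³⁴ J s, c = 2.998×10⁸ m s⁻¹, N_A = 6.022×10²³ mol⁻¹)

Φ = 0.428

Product: (0.00321 M)(0.0957 L) = 3.072×10⁻⁴ mol.
Photon energy at 464 nm: hc/λ = (6.626×10⁻³⁴)(2.998×10⁸)/(464×10⁻⁹) = 4.281×10⁻¹⁹ J.
Energy delivered: (9.67 W)(34.2 s) = 330.7 J.
Photons incident: 330.7 / 4.281×10⁻¹⁹ = 7.725×10²⁰, i.e. 7.725×10²⁰/6.022×10²³ = 0.001283 mol.
Photons absorbed: 0.559 × 0.001283 = 7.172×10⁻⁴ mol.
Φ = 3.072×10⁻⁴ mol / 7.172×10⁻⁴ mol photons = 0.428.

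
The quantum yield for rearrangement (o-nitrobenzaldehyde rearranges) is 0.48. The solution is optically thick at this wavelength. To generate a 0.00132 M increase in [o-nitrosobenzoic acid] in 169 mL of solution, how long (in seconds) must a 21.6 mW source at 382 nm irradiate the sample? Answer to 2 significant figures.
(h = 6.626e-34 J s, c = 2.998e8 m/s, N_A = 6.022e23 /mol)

t ≈ 6700 s

Product: (0.00132 M)(0.169 L) = 2.231e-4 mol.
Photons that must be absorbed: 2.231e-4 / 0.48 = 4.648e-4 mol.
Photon energy: hc/λ = 5.200e-19 J; per mole, 3.131e5 J mol⁻¹.
Energy required: 4.648e-4 × 3.131e5 = 145.5 J.
Time: 145.5 J / 0.0216 W = 6700 s.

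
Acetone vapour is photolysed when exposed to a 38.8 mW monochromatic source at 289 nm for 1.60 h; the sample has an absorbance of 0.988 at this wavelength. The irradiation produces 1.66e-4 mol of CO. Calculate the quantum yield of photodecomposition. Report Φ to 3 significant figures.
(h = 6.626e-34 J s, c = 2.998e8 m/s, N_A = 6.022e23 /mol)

Φ = 0.343

Photon energy at 289 nm: hc/λ = (6.626e-34)(2.998e8)/(289e-9) = 6.874e-19 J.
Energy delivered: (38.8 mW)(5760 s) = 223.5 J.
Photons incident: 223.5 / 6.874e-19 = 3.251e20, i.e. 3.251e20/6.022e23 = 5.399e-4 mol.
Fraction absorbed: 1 − 10^(−0.988) = 0.8972.
Photons absorbed: 0.8972 × 5.399e-4 = 4.844e-4 mol.
Φ = 1.66e-4 mol / 4.844e-4 mol photons = 0.343.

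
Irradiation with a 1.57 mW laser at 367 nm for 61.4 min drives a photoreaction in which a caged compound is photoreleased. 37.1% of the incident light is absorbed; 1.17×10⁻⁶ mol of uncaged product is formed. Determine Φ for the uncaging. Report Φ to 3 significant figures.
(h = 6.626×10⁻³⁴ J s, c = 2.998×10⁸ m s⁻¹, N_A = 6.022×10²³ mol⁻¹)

Photon energy at 367 nm: hc/λ = (6.626×10⁻³⁴)(2.998×10⁸)/(367×10⁻⁹) = 5.413×10⁻¹⁹ J.
Energy delivered: (1.57 mW)(3684 s) = 5.784 J.
Photons incident: 5.784 / 5.413×10⁻¹⁹ = 1.069×10¹⁹, i.e. 1.069×10¹⁹/6.022×10²³ = 1.775×10⁻⁵ mol.
Photons absorbed: 0.371 × 1.775×10⁻⁵ = 6.585×10⁻⁶ mol.
Φ = 1.17×10⁻⁶ mol / 6.585×10⁻⁶ mol photons = 0.178.

Φ = 0.178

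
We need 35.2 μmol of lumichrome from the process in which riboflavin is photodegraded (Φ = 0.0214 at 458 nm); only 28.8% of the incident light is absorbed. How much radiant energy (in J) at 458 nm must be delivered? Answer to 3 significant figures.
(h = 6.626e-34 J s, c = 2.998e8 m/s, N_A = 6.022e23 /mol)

1490 J

Product: 35.2 μmol = 3.52e-5 mol.
Photons that must be absorbed: 3.52e-5 / 0.0214 = 0.001645 mol.
Incident photons needed: 0.001645 / 0.288 = 0.005712 mol.
Photon energy: hc/λ = 4.337e-19 J; per mole, 2.612e5 J mol⁻¹.
Energy required: 0.005712 × 2.612e5 = 1490 J.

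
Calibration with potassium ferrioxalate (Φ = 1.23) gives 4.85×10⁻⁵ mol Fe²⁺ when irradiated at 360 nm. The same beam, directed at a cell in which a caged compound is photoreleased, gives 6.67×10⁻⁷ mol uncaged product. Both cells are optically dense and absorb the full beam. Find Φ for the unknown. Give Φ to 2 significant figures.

Φ = 0.017

Photons absorbed by the actinometer: 4.85×10⁻⁵ / 1.23 = 3.943×10⁻⁵ mol.
Φ(unknown) = 6.67×10⁻⁷ / 3.943×10⁻⁵ = 0.017.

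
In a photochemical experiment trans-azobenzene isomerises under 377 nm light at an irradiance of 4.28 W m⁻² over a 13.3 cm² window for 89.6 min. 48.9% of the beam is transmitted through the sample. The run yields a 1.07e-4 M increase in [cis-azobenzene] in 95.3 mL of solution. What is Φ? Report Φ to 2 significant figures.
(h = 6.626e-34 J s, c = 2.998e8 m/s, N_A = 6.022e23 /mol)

Φ = 0.21

Product: (1.07e-4 M)(0.0953 L) = 1.020e-5 mol.
Photon energy at 377 nm: hc/λ = (6.626e-34)(2.998e8)/(377e-9) = 5.269e-19 J.
Energy delivered: (4.28 W m⁻²)(13.3e-4 m²)(5376 s) = 30.60 J.
Photons incident: 30.60 / 5.269e-19 = 5.808e19, i.e. 5.808e19/6.022e23 = 9.645e-5 mol.
Fraction absorbed: 1 − 48.9/100 = 0.5110.
Photons absorbed: 0.5110 × 9.645e-5 = 4.929e-5 mol.
Φ = 1.020e-5 mol / 4.929e-5 mol photons = 0.21.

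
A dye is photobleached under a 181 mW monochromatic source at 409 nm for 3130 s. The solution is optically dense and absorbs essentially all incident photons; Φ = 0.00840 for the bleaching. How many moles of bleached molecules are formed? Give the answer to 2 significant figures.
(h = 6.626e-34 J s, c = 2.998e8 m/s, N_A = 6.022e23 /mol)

1.6e-5 mol

Photon energy at 409 nm: hc/λ = (6.626e-34)(2.998e8)/(409e-9) = 4.857e-19 J.
Energy delivered: (181 mW)(3130 s) = 566.5 J.
Photons incident: 566.5 / 4.857e-19 = 1.166e21, i.e. 1.166e21/6.022e23 = 0.001936 mol.
Product: Φ × n_abs = 0.00840 × 0.001936 = 1.626e-5 mol.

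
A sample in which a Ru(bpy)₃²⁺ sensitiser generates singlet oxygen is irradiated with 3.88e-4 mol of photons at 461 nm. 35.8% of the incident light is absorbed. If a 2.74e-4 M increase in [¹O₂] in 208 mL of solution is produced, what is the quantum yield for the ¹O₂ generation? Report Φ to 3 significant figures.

Product: (2.74e-4 M)(0.208 L) = 5.699e-5 mol.
Photons absorbed: 0.358 × 3.88e-4 = 1.389e-4 mol.
Φ = 5.699e-5 mol / 1.389e-4 mol photons = 0.410.

Φ = 0.410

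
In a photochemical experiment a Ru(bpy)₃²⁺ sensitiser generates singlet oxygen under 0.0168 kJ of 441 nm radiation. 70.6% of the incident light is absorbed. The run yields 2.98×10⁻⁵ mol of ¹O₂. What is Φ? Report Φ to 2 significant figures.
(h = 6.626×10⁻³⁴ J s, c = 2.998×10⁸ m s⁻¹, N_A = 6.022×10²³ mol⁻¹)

Photon energy at 441 nm: hc/λ = (6.626×10⁻³⁴)(2.998×10⁸)/(441×10⁻⁹) = 4.504×10⁻¹⁹ J.
Incident energy: 0.0168 kJ = 16.8 J.
Photons incident: 16.8 / 4.504×10⁻¹⁹ = 3.730×10¹⁹, i.e. 3.730×10¹⁹/6.022×10²³ = 6.194×10⁻⁵ mol.
Photons absorbed: 0.706 × 6.194×10⁻⁵ = 4.373×10⁻⁵ mol.
Φ = 2.98×10⁻⁵ mol / 4.373×10⁻⁵ mol photons = 0.68.

Φ = 0.68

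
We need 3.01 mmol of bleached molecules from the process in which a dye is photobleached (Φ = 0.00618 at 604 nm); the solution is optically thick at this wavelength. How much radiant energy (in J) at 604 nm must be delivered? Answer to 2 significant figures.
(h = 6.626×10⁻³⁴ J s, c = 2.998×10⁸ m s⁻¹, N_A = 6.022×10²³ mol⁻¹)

Product: 3.01 mmol = 0.00301 mol.
Photons that must be absorbed: 0.00301 / 0.00618 = 0.4871 mol.
Photon energy: hc/λ = 3.289×10⁻¹⁹ J; per mole, 1.981×10⁵ J mol⁻¹.
Energy required: 0.4871 × 1.981×10⁵ = 9.6×10⁴ J.

9.6×10⁴ J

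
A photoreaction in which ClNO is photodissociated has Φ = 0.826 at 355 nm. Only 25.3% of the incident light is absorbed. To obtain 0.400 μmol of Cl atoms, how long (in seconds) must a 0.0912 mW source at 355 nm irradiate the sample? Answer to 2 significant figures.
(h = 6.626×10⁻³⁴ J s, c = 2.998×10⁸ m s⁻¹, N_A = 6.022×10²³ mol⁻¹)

t ≈ 7100 s

Product: 0.400 μmol = 4.00×10⁻⁷ mol.
Photons that must be absorbed: 4.00×10⁻⁷ / 0.826 = 4.843×10⁻⁷ mol.
Incident photons needed: 4.843×10⁻⁷ / 0.253 = 1.914×10⁻⁶ mol.
Photon energy: hc/λ = 5.596×10⁻¹⁹ J; per mole, 3.370×10⁵ J mol⁻¹.
Energy required: 1.914×10⁻⁶ × 3.370×10⁵ = 0.6450 J.
Time: 0.6450 J / 9.12e-05 W = 7100 s.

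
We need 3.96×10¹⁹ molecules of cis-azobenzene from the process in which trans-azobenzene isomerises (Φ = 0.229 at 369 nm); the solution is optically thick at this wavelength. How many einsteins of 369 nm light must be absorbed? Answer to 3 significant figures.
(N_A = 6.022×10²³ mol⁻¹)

2.87×10⁻⁴ einstein

Product: 3.96×10¹⁹ / 6.022×10²³ = 6.576×10⁻⁵ mol.
Photons that must be absorbed: 6.576×10⁻⁵ / 0.229 = 2.872×10⁻⁴ mol.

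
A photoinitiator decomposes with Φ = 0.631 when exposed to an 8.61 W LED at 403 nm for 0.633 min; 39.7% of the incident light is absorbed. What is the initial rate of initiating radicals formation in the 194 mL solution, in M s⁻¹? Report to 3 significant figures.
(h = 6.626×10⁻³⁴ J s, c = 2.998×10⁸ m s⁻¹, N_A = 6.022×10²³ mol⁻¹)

3.75×10⁻⁵ M s⁻¹

Photon energy at 403 nm: hc/λ = (6.626×10⁻³⁴)(2.998×10⁸)/(403×10⁻⁹) = 4.929×10⁻¹⁹ J.
Energy delivered: (8.61 W)(37.98 s) = 327.0 J.
Photons incident: 327.0 / 4.929×10⁻¹⁹ = 6.634×10²⁰, i.e. 6.634×10²⁰/6.022×10²³ = 0.001102 mol.
Photons absorbed: 0.397 × 0.001102 = 4.375×10⁻⁴ mol.
Product formed: 0.631 × 4.375×10⁻⁴ = 2.761×10⁻⁴ mol.
Rate: 2.761×10⁻⁴ mol / (37.98 s × 0.194 L) = 3.75×10⁻⁵ M s⁻¹.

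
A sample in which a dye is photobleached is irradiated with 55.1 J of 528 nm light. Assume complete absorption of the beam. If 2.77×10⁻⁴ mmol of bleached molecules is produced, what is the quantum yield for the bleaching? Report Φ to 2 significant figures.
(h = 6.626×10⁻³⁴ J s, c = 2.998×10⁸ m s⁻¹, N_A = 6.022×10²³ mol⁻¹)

Product: 2.77×10⁻⁴ mmol = 2.77×10⁻⁷ mol.
Photon energy at 528 nm: hc/λ = (6.626×10⁻³⁴)(2.998×10⁸)/(528×10⁻⁹) = 3.762×10⁻¹⁹ J.
Photons incident: 55.1 / 3.762×10⁻¹⁹ = 1.465×10²⁰, i.e. 1.465×10²⁰/6.022×10²³ = 2.433×10⁻⁴ mol.
Φ = 2.77×10⁻⁷ mol / 2.433×10⁻⁴ mol photons = 0.0011.

Φ = 0.0011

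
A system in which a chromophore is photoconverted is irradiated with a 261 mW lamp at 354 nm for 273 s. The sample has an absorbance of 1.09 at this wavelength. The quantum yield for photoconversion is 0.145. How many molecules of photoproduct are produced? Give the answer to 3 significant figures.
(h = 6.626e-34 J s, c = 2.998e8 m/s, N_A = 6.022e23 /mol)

1.69e19 molecules

Photon energy at 354 nm: hc/λ = (6.626e-34)(2.998e8)/(354e-9) = 5.612e-19 J.
Energy delivered: (261 mW)(273 s) = 71.25 J.
Photons incident: 71.25 / 5.612e-19 = 1.270e20, i.e. 1.270e20/6.022e23 = 2.109e-4 mol.
Fraction absorbed: 1 − 10^(−1.09) = 0.9187.
Photons absorbed: 0.9187 × 2.109e-4 = 1.938e-4 mol.
Product: Φ × n_abs = 0.145 × 1.938e-4 = 2.810e-5 mol.
As a count: 2.810e-5 × 6.022e23 = 1.69e19.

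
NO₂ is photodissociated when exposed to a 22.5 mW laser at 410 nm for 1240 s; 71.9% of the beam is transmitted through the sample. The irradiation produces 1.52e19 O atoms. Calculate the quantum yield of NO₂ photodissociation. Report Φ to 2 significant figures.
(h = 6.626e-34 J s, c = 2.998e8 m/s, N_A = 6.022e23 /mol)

Product: 1.52e19 / 6.022e23 = 2.524e-5 mol.
Photon energy at 410 nm: hc/λ = (6.626e-34)(2.998e8)/(410e-9) = 4.845e-19 J.
Energy delivered: (22.5 mW)(1240 s) = 27.90 J.
Photons incident: 27.90 / 4.845e-19 = 5.759e19, i.e. 5.759e19/6.022e23 = 9.563e-5 mol.
Fraction absorbed: 1 − 71.9/100 = 0.2810.
Photons absorbed: 0.2810 × 9.563e-5 = 2.687e-5 mol.
Φ = 2.524e-5 mol / 2.687e-5 mol photons = 0.94.

Φ = 0.94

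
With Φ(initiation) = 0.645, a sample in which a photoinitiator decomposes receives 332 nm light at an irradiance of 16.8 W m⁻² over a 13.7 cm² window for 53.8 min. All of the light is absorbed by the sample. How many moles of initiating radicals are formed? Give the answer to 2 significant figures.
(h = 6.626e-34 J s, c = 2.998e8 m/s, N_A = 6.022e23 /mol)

1.3e-4 mol

Photon energy at 332 nm: hc/λ = (6.626e-34)(2.998e8)/(332e-9) = 5.983e-19 J.
Energy delivered: (16.8 W m⁻²)(13.7e-4 m²)(3228 s) = 74.30 J.
Photons incident: 74.30 / 5.983e-19 = 1.242e20, i.e. 1.242e20/6.022e23 = 2.062e-4 mol.
Product: Φ × n_abs = 0.645 × 2.062e-4 = 1.330e-4 mol.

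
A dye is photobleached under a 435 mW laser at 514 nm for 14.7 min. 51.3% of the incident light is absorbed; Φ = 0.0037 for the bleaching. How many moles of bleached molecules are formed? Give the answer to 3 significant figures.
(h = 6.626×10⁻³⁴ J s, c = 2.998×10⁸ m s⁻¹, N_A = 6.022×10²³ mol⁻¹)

Photon energy at 514 nm: hc/λ = (6.626×10⁻³⁴)(2.998×10⁸)/(514×10⁻⁹) = 3.865×10⁻¹⁹ J.
Energy delivered: (435 mW)(882 s) = 383.7 J.
Photons incident: 383.7 / 3.865×10⁻¹⁹ = 9.928×10²⁰, i.e. 9.928×10²⁰/6.022×10²³ = 0.001649 mol.
Photons absorbed: 0.513 × 0.001649 = 8.459×10⁻⁴ mol.
Product: Φ × n_abs = 0.0037 × 8.459×10⁻⁴ = 3.130×10⁻⁶ mol.

3.13×10⁻⁶ mol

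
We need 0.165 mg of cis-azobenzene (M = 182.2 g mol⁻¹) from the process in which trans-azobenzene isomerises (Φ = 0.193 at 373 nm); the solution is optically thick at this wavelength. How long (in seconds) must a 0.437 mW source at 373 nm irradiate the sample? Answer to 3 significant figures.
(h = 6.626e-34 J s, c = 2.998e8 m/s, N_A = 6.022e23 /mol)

Product: 0.165 mg / 182.2 g mol⁻¹ = 9.056e-7 mol.
Photons that must be absorbed: 9.056e-7 / 0.193 = 4.692e-6 mol.
Photon energy: hc/λ = 5.326e-19 J; per mole, 3.207e5 J mol⁻¹.
Energy required: 4.692e-6 × 3.207e5 = 1.505 J.
Time: 1.505 J / 0.000437 W = 3440 s.

t ≈ 3440 s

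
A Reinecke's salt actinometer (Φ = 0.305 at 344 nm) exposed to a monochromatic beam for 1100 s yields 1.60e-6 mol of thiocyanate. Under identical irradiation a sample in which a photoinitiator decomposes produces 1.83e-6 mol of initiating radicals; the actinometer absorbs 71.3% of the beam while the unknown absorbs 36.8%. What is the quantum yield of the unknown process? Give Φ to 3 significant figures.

Φ = 0.676

Photons absorbed by the actinometer: 1.60e-6 / 0.305 = 5.246e-6 mol.
Incident flux: 5.246e-6 / 0.713 = 7.358e-6 einstein.
Absorbed by unknown: 0.368 × 7.358e-6 = 2.708e-6 mol.
Φ(unknown) = 1.83e-6 / 2.708e-6 = 0.676.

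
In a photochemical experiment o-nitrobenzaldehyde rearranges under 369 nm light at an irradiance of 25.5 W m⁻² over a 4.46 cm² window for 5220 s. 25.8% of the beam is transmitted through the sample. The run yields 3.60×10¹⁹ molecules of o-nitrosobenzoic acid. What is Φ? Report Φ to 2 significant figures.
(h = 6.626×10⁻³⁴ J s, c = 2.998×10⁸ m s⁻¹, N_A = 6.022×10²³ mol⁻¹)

Φ = 0.44

Product: 3.60×10¹⁹ / 6.022×10²³ = 5.978×10⁻⁵ mol.
Photon energy at 369 nm: hc/λ = (6.626×10⁻³⁴)(2.998×10⁸)/(369×10⁻⁹) = 5.383×10⁻¹⁹ J.
Energy delivered: (25.5 W m⁻²)(4.46×10⁻⁴ m²)(5220 s) = 59.37 J.
Photons incident: 59.37 / 5.383×10⁻¹⁹ = 1.103×10²⁰, i.e. 1.103×10²⁰/6.022×10²³ = 1.832×10⁻⁴ mol.
Fraction absorbed: 1 − 25.8/100 = 0.7420.
Photons absorbed: 0.7420 × 1.832×10⁻⁴ = 1.359×10⁻⁴ mol.
Φ = 5.978×10⁻⁵ mol / 1.359×10⁻⁴ mol photons = 0.44.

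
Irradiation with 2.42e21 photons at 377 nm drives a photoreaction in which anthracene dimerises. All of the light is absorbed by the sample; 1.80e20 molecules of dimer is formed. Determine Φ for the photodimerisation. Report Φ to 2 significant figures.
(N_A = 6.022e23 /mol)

Φ = 0.074

Product: 1.80e20 / 6.022e23 = 2.989e-4 mol.
Moles of photons: 2.42e21 / 6.022e23 = 0.004019 mol.
Φ = 2.989e-4 mol / 0.004019 mol photons = 0.074.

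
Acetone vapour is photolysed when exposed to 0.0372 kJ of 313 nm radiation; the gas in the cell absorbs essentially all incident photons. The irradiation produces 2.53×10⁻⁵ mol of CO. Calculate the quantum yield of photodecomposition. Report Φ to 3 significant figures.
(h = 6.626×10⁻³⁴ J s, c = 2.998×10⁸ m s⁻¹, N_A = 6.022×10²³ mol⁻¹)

Φ = 0.260

Photon energy at 313 nm: hc/λ = (6.626×10⁻³⁴)(2.998×10⁸)/(313×10⁻⁹) = 6.347×10⁻¹⁹ J.
Incident energy: 0.0372 kJ = 37.2 J.
Photons incident: 37.2 / 6.347×10⁻¹⁹ = 5.861×10¹⁹, i.e. 5.861×10¹⁹/6.022×10²³ = 9.733×10⁻⁵ mol.
Φ = 2.53×10⁻⁵ mol / 9.733×10⁻⁵ mol photons = 0.260.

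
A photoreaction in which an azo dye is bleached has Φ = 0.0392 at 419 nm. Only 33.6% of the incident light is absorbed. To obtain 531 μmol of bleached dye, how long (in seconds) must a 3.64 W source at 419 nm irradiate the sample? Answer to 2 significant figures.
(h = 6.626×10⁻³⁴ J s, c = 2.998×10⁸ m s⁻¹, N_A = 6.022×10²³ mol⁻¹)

t ≈ 3200 s

Product: 531 μmol = 5.31×10⁻⁴ mol.
Photons that must be absorbed: 5.31×10⁻⁴ / 0.0392 = 0.01355 mol.
Incident photons needed: 0.01355 / 0.336 = 0.04033 mol.
Photon energy: hc/λ = 4.741×10⁻¹⁹ J; per mole, 2.855×10⁵ J mol⁻¹.
Energy required: 0.04033 × 2.855×10⁵ = 1.151×10⁴ J.
Time: 1.151×10⁴ J / 3.64 W = 3200 s.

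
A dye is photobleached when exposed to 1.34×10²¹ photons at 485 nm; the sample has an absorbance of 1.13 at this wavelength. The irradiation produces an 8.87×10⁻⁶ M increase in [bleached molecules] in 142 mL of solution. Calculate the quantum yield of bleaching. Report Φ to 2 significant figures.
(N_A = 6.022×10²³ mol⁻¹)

Φ = 6.1×10⁻⁴

Product: (8.87×10⁻⁶ M)(0.142 L) = 1.260×10⁻⁶ mol.
Moles of photons: 1.34×10²¹ / 6.022×10²³ = 0.002225 mol.
Fraction absorbed: 1 − 10^(−1.13) = 0.9259.
Photons absorbed: 0.9259 × 0.002225 = 0.002060 mol.
Φ = 1.260×10⁻⁶ mol / 0.002060 mol photons = 6.1×10⁻⁴.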